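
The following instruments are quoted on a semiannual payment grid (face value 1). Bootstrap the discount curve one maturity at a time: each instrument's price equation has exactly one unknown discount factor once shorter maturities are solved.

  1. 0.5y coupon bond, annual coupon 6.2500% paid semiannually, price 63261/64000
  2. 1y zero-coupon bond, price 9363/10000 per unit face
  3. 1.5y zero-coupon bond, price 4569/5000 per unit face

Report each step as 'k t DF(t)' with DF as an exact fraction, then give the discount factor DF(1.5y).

step 1 [0.5y] bond c/2=1/32: DF=(63261/64000 − 1/32·(0))/(1+1/32) = 1917/2000 ≈ 0.958500
step 2 [1y] zero: DF = P = 9363/10000 ≈ 0.936300
step 3 [1.5y] zero: DF = P = 4569/5000 ≈ 0.913800

1 1/2 1917/2000
2 1 9363/10000
3 3/2 4569/5000
DF(1.5y) = 4569/5000 ≈ 0.913800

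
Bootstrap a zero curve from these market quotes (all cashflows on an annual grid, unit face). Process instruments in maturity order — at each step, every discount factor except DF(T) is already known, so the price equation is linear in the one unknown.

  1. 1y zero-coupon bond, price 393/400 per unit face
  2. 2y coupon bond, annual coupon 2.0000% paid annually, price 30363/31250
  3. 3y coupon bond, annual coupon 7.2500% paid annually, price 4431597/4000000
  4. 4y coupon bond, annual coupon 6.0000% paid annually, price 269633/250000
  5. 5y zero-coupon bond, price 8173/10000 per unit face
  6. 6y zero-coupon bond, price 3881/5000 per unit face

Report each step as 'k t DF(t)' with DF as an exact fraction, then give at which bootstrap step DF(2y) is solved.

step 1 [1y] zero: DF = P = 393/400 ≈ 0.982500
step 2 [2y] bond c/1=1/50: DF=(30363/31250 − 1/50·(0.982500))/(1+1/50) = 9333/10000 ≈ 0.933300
step 3 [3y] bond c/1=29/400: DF=(4431597/4000000 − 29/400·(0.982500+0.933300))/(1+29/400) = 1807/2000 ≈ 0.903500
step 4 [4y] bond c/1=3/50: DF=(269633/250000 − 3/50·(0.982500+0.933300+0.903500))/(1+3/50) = 8579/10000 ≈ 0.857900
step 5 [5y] zero: DF = P = 8173/10000 ≈ 0.817300
step 6 [6y] zero: DF = P = 3881/5000 ≈ 0.776200

1 1 393/400
2 2 9333/10000
3 3 1807/2000
4 4 8579/10000
5 5 8173/10000
6 6 3881/5000
DF(2y) is solved at step 2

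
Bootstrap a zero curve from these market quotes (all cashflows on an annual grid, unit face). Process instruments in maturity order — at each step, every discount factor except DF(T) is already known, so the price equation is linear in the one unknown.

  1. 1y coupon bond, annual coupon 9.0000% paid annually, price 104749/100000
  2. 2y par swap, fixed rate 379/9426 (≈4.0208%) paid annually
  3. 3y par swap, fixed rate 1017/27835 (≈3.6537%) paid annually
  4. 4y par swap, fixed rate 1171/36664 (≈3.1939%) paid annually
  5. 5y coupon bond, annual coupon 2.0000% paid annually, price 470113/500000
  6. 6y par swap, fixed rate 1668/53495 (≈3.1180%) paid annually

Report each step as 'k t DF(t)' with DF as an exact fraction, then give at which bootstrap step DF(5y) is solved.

step 1 [1y] bond c/1=9/100: DF=(104749/100000 − 9/100·(0))/(1+9/100) = 961/1000 ≈ 0.961000
step 2 [2y] swap r/1=379/9426: DF=(1 − 379/9426·(0.961000))/(1+379/9426) = 4621/5000 ≈ 0.924200
step 3 [3y] swap r/1=1017/27835: DF=(1 − 1017/27835·(0.961000+0.924200))/(1+1017/27835) = 8983/10000 ≈ 0.898300
step 4 [4y] swap r/1=1171/36664: DF=(1 − 1171/36664·(0.961000+0.924200+0.898300))/(1+1171/36664) = 8829/10000 ≈ 0.882900
step 5 [5y] bond c/1=1/50: DF=(470113/500000 − 1/50·(0.961000+0.924200+0.898300+0.882900))/(1+1/50) = 8499/10000 ≈ 0.849900
step 6 [6y] swap r/1=1668/53495: DF=(1 − 1668/53495·(0.961000+0.924200+0.898300+0.882900+0.849900))/(1+1668/53495) = 2083/2500 ≈ 0.833200

1 1 961/1000
2 2 4621/5000
3 3 8983/10000
4 4 8829/10000
5 5 8499/10000
6 6 2083/2500
DF(5y) is solved at step 5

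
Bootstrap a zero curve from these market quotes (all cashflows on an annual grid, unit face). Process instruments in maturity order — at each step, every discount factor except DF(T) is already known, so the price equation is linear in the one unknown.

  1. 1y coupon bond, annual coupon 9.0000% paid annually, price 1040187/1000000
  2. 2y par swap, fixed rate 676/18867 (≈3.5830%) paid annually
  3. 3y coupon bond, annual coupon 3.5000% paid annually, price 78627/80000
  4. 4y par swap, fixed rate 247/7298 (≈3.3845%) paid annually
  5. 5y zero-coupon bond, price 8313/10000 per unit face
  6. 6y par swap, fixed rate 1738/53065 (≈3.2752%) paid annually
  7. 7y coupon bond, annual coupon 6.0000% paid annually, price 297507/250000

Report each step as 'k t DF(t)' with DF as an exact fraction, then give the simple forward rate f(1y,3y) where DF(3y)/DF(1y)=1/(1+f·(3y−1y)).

1 1 9543/10000
2 2 2331/2500
3 3 4429/5000
4 4 1753/2000
5 5 8313/10000
6 6 4131/5000
7 7 8223/10000
f(1y,3y) = ((9543/10000)/(4429/5000) − 1)/(2) = 685/17716 ≈ 3.8666%

step 1 [1y] bond c/1=9/100: DF=(1040187/1000000 − 9/100·(0))/(1+9/100) = 9543/10000 ≈ 0.954300
step 2 [2y] swap r/1=676/18867: DF=(1 − 676/18867·(0.954300))/(1+676/18867) = 2331/2500 ≈ 0.932400
step 3 [3y] bond c/1=7/200: DF=(78627/80000 − 7/200·(0.954300+0.932400))/(1+7/200) = 4429/5000 ≈ 0.885800
step 4 [4y] swap r/1=247/7298: DF=(1 − 247/7298·(0.954300+0.932400+0.885800))/(1+247/7298) = 1753/2000 ≈ 0.876500
step 5 [5y] zero: DF = P = 8313/10000 ≈ 0.831300
step 6 [6y] swap r/1=1738/53065: DF=(1 − 1738/53065·(0.954300+0.932400+0.885800+0.876500+0.831300))/(1+1738/53065) = 4131/5000 ≈ 0.826200
step 7 [7y] bond c/1=3/50: DF=(297507/250000 − 3/50·(0.954300+0.932400+0.885800+0.876500+0.831300+0.826200))/(1+3/50) = 8223/10000 ≈ 0.822300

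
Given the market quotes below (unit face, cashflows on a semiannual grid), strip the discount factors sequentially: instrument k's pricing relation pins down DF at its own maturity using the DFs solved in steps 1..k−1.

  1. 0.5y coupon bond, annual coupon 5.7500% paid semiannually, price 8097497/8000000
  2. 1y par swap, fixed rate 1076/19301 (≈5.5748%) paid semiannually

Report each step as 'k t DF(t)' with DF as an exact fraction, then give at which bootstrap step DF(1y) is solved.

step 1 [0.5y] bond c/2=23/800: DF=(8097497/8000000 − 23/800·(0))/(1+23/800) = 9839/10000 ≈ 0.983900
step 2 [1y] swap r/2=538/19301: DF=(1 − 538/19301·(0.983900))/(1+538/19301) = 4731/5000 ≈ 0.946200

1 1/2 9839/10000
2 1 4731/5000
DF(1y) is solved at step 2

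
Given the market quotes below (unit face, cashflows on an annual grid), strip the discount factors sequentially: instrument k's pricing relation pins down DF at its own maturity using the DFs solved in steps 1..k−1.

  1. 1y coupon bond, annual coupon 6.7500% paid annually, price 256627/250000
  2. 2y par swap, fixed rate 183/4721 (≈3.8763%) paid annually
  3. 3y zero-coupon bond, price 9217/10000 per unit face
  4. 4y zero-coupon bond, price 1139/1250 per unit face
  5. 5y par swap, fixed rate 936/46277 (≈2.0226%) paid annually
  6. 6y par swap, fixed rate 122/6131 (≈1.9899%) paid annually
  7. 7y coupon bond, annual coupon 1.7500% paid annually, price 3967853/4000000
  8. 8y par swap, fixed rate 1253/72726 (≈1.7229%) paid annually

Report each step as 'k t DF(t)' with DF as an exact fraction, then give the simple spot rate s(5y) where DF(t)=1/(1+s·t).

1 1 601/625
2 2 2317/2500
3 3 9217/10000
4 4 1139/1250
5 5 1133/1250
6 6 4451/5000
7 7 22/25
8 8 8747/10000
s(5y) = (1/(1133/1250) − 1)/(5) = 117/5665 ≈ 2.0653%

step 1 [1y] bond c/1=27/400: DF=(256627/250000 − 27/400·(0))/(1+27/400) = 601/625 ≈ 0.961600
step 2 [2y] swap r/1=183/4721: DF=(1 − 183/4721·(0.961600))/(1+183/4721) = 2317/2500 ≈ 0.926800
step 3 [3y] zero: DF = P = 9217/10000 ≈ 0.921700
step 4 [4y] zero: DF = P = 1139/1250 ≈ 0.911200
step 5 [5y] swap r/1=936/46277: DF=(1 − 936/46277·(0.961600+0.926800+0.921700+0.911200))/(1+936/46277) = 1133/1250 ≈ 0.906400
step 6 [6y] swap r/1=122/6131: DF=(1 − 122/6131·(0.961600+0.926800+0.921700+0.911200+0.906400))/(1+122/6131) = 4451/5000 ≈ 0.890200
step 7 [7y] bond c/1=7/400: DF=(3967853/4000000 − 7/400·(0.961600+0.926800+0.921700+0.911200+0.906400+0.890200))/(1+7/400) = 22/25 ≈ 0.880000
step 8 [8y] swap r/1=1253/72726: DF=(1 − 1253/72726·(0.961600+0.926800+0.921700+0.911200+0.906400+0.890200+0.880000))/(1+1253/72726) = 8747/10000 ≈ 0.874700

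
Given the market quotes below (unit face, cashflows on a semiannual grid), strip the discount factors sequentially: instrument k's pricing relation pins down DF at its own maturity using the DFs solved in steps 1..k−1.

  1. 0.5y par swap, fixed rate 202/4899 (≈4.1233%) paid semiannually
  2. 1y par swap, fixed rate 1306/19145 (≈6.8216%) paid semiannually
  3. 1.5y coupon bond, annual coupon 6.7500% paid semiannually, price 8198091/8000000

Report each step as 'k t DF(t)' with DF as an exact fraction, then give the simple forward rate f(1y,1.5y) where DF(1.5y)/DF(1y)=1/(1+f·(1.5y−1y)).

step 1 [0.5y] swap r/2=101/4899: DF=(1 − 101/4899·(0))/(1+101/4899) = 4899/5000 ≈ 0.979800
step 2 [1y] swap r/2=653/19145: DF=(1 − 653/19145·(0.979800))/(1+653/19145) = 9347/10000 ≈ 0.934700
step 3 [1.5y] bond c/2=27/800: DF=(8198091/8000000 − 27/800·(0.979800+0.934700))/(1+27/800) = 1161/1250 ≈ 0.928800

1 1/2 4899/5000
2 1 9347/10000
3 3/2 1161/1250
f(1y,1.5y) = ((9347/10000)/(1161/1250) − 1)/(1/2) = 59/4644 ≈ 1.2705%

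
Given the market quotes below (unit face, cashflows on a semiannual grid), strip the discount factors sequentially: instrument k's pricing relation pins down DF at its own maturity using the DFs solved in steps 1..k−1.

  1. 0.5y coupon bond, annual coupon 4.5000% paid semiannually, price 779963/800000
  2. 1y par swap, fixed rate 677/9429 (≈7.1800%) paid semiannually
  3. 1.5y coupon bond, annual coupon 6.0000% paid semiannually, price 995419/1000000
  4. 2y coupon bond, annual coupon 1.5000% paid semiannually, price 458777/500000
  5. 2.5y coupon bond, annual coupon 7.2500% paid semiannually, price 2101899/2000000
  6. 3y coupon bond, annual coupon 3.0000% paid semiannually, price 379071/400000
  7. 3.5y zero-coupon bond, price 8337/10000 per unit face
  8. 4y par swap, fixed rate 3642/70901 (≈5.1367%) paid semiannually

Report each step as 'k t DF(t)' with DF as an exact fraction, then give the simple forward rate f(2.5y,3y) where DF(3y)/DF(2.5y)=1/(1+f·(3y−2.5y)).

1 1/2 1907/2000
2 1 9323/10000
3 3/2 1823/2000
4 2 8899/10000
5 5/2 2213/2500
6 3 8661/10000
7 7/2 8337/10000
8 4 8179/10000
f(2.5y,3y) = ((2213/2500)/(8661/10000) − 1)/(1/2) = 382/8661 ≈ 4.4106%

step 1 [0.5y] bond c/2=9/400: DF=(779963/800000 − 9/400·(0))/(1+9/400) = 1907/2000 ≈ 0.953500
step 2 [1y] swap r/2=677/18858: DF=(1 − 677/18858·(0.953500))/(1+677/18858) = 9323/10000 ≈ 0.932300
step 3 [1.5y] bond c/2=3/100: DF=(995419/1000000 − 3/100·(0.953500+0.932300))/(1+3/100) = 1823/2000 ≈ 0.911500
step 4 [2y] bond c/2=3/400: DF=(458777/500000 − 3/400·(0.953500+0.932300+0.911500))/(1+3/400) = 8899/10000 ≈ 0.889900
step 5 [2.5y] bond c/2=29/800: DF=(2101899/2000000 − 29/800·(0.953500+0.932300+0.911500+0.889900))/(1+29/800) = 2213/2500 ≈ 0.885200
step 6 [3y] bond c/2=3/200: DF=(379071/400000 − 3/200·(0.953500+0.932300+0.911500+0.889900+0.885200))/(1+3/200) = 8661/10000 ≈ 0.866100
step 7 [3.5y] zero: DF = P = 8337/10000 ≈ 0.833700
step 8 [4y] swap r/2=1821/70901: DF=(1 − 1821/70901·(0.953500+0.932300+0.911500+0.889900+0.885200+0.866100+0.833700))/(1+1821/70901) = 8179/10000 ≈ 0.817900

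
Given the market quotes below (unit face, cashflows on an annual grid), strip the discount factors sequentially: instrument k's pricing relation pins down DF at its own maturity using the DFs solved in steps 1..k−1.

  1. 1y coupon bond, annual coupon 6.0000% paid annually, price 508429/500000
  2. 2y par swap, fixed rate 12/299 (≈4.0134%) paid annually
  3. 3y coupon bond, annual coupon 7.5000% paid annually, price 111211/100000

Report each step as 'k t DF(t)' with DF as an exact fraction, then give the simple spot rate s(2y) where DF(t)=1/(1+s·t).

1 1 9593/10000
2 2 2311/2500
3 3 9031/10000
s(2y) = (1/(2311/2500) − 1)/(2) = 189/4622 ≈ 4.0891%

step 1 [1y] bond c/1=3/50: DF=(508429/500000 − 3/50·(0))/(1+3/50) = 9593/10000 ≈ 0.959300
step 2 [2y] swap r/1=12/299: DF=(1 − 12/299·(0.959300))/(1+12/299) = 2311/2500 ≈ 0.924400
step 3 [3y] bond c/1=3/40: DF=(111211/100000 − 3/40·(0.959300+0.924400))/(1+3/40) = 9031/10000 ≈ 0.903100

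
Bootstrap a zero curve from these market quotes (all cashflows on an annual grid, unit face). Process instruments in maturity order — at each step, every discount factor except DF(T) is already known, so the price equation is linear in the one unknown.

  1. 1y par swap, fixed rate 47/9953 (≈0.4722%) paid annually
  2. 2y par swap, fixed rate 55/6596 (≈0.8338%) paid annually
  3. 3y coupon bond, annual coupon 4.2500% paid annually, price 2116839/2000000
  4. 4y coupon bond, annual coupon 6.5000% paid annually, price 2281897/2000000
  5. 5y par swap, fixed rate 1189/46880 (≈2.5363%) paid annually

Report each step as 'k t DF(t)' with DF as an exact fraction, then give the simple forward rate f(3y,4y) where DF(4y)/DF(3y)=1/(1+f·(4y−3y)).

1 1 9953/10000
2 2 1967/2000
3 3 4673/5000
4 4 1787/2000
5 5 8811/10000
f(3y,4y) = ((4673/5000)/(1787/2000) − 1)/(1) = 411/8935 ≈ 4.5999%

step 1 [1y] swap r/1=47/9953: DF=(1 − 47/9953·(0))/(1+47/9953) = 9953/10000 ≈ 0.995300
step 2 [2y] swap r/1=55/6596: DF=(1 − 55/6596·(0.995300))/(1+55/6596) = 1967/2000 ≈ 0.983500
step 3 [3y] bond c/1=17/400: DF=(2116839/2000000 − 17/400·(0.995300+0.983500))/(1+17/400) = 4673/5000 ≈ 0.934600
step 4 [4y] bond c/1=13/200: DF=(2281897/2000000 − 13/200·(0.995300+0.983500+0.934600))/(1+13/200) = 1787/2000 ≈ 0.893500
step 5 [5y] swap r/1=1189/46880: DF=(1 − 1189/46880·(0.995300+0.983500+0.934600+0.893500))/(1+1189/46880) = 8811/10000 ≈ 0.881100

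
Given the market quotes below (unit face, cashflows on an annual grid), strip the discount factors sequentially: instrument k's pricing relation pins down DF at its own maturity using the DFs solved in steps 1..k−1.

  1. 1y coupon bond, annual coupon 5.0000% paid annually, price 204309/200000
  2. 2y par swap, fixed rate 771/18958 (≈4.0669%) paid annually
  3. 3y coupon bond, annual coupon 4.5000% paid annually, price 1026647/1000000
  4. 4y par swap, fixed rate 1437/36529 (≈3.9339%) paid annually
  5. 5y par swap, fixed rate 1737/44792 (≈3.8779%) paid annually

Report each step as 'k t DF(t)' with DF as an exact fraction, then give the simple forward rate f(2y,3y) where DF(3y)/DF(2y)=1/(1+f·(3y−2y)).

1 1 9729/10000
2 2 9229/10000
3 3 563/625
4 4 8563/10000
5 5 8263/10000
f(2y,3y) = ((9229/10000)/(563/625) − 1)/(1) = 221/9008 ≈ 2.4534%

step 1 [1y] bond c/1=1/20: DF=(204309/200000 − 1/20·(0))/(1+1/20) = 9729/10000 ≈ 0.972900
step 2 [2y] swap r/1=771/18958: DF=(1 − 771/18958·(0.972900))/(1+771/18958) = 9229/10000 ≈ 0.922900
step 3 [3y] bond c/1=9/200: DF=(1026647/1000000 − 9/200·(0.972900+0.922900))/(1+9/200) = 563/625 ≈ 0.900800
step 4 [4y] swap r/1=1437/36529: DF=(1 − 1437/36529·(0.972900+0.922900+0.900800))/(1+1437/36529) = 8563/10000 ≈ 0.856300
step 5 [5y] swap r/1=1737/44792: DF=(1 − 1737/44792·(0.972900+0.922900+0.900800+0.856300))/(1+1737/44792) = 8263/10000 ≈ 0.826300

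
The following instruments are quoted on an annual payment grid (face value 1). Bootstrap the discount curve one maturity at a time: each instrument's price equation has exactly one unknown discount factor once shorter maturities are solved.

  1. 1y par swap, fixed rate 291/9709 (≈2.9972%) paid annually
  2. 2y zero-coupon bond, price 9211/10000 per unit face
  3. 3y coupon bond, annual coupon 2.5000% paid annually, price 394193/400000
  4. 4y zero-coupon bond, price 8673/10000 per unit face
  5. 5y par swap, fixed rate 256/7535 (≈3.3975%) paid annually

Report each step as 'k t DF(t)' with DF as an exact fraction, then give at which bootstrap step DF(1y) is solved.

1 1 9709/10000
2 2 9211/10000
3 3 9153/10000
4 4 8673/10000
5 5 529/625
DF(1y) is solved at step 1

step 1 [1y] swap r/1=291/9709: DF=(1 − 291/9709·(0))/(1+291/9709) = 9709/10000 ≈ 0.970900
step 2 [2y] zero: DF = P = 9211/10000 ≈ 0.921100
step 3 [3y] bond c/1=1/40: DF=(394193/400000 − 1/40·(0.970900+0.921100))/(1+1/40) = 9153/10000 ≈ 0.915300
step 4 [4y] zero: DF = P = 8673/10000 ≈ 0.867300
step 5 [5y] swap r/1=256/7535: DF=(1 − 256/7535·(0.970900+0.921100+0.915300+0.867300))/(1+256/7535) = 529/625 ≈ 0.846400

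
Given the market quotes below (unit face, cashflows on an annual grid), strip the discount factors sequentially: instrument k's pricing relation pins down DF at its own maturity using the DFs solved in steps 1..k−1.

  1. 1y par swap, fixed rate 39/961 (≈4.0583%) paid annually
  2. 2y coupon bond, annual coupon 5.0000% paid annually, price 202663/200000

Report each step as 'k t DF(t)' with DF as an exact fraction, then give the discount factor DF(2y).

step 1 [1y] swap r/1=39/961: DF=(1 − 39/961·(0))/(1+39/961) = 961/1000 ≈ 0.961000
step 2 [2y] bond c/1=1/20: DF=(202663/200000 − 1/20·(0.961000))/(1+1/20) = 9193/10000 ≈ 0.919300

1 1 961/1000
2 2 9193/10000
DF(2y) = 9193/10000 ≈ 0.919300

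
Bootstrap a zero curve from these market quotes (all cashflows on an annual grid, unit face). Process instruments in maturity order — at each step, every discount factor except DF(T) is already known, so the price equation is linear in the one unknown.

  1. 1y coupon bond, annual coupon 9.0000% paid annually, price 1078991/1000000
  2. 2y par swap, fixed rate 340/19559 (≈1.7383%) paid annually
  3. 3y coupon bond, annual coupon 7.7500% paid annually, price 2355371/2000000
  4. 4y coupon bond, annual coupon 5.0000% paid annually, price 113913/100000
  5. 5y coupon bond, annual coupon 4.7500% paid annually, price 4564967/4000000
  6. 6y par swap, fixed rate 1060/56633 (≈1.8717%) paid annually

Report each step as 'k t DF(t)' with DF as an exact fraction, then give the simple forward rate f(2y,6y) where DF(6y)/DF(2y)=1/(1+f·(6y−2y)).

step 1 [1y] bond c/1=9/100: DF=(1078991/1000000 − 9/100·(0))/(1+9/100) = 9899/10000 ≈ 0.989900
step 2 [2y] swap r/1=340/19559: DF=(1 − 340/19559·(0.989900))/(1+340/19559) = 483/500 ≈ 0.966000
step 3 [3y] bond c/1=31/400: DF=(2355371/2000000 − 31/400·(0.989900+0.966000))/(1+31/400) = 9523/10000 ≈ 0.952300
step 4 [4y] bond c/1=1/20: DF=(113913/100000 − 1/20·(0.989900+0.966000+0.952300))/(1+1/20) = 1183/1250 ≈ 0.946400
step 5 [5y] bond c/1=19/400: DF=(4564967/4000000 − 19/400·(0.989900+0.966000+0.952300+0.946400))/(1+19/400) = 9147/10000 ≈ 0.914700
step 6 [6y] swap r/1=1060/56633: DF=(1 − 1060/56633·(0.989900+0.966000+0.952300+0.946400+0.914700))/(1+1060/56633) = 447/500 ≈ 0.894000

1 1 9899/10000
2 2 483/500
3 3 9523/10000
4 4 1183/1250
5 5 9147/10000
6 6 447/500
f(2y,6y) = ((483/500)/(447/500) − 1)/(4) = 3/149 ≈ 2.0134%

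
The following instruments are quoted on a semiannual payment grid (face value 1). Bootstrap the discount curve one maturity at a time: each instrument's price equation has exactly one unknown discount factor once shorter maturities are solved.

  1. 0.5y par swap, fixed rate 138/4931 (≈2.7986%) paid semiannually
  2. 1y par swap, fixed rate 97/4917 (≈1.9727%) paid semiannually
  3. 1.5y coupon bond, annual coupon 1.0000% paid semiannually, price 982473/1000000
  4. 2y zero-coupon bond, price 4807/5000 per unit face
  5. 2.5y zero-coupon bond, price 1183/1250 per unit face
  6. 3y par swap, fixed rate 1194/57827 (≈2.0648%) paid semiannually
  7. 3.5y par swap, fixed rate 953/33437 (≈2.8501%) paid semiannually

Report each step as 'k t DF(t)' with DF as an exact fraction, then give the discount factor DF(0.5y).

1 1/2 4931/5000
2 1 4903/5000
3 3/2 4839/5000
4 2 4807/5000
5 5/2 1183/1250
6 3 9403/10000
7 7/2 9047/10000
DF(0.5y) = 4931/5000 ≈ 0.986200

step 1 [0.5y] swap r/2=69/4931: DF=(1 − 69/4931·(0))/(1+69/4931) = 4931/5000 ≈ 0.986200
step 2 [1y] swap r/2=97/9834: DF=(1 − 97/9834·(0.986200))/(1+97/9834) = 4903/5000 ≈ 0.980600
step 3 [1.5y] bond c/2=1/200: DF=(982473/1000000 − 1/200·(0.986200+0.980600))/(1+1/200) = 4839/5000 ≈ 0.967800
step 4 [2y] zero: DF = P = 4807/5000 ≈ 0.961400
step 5 [2.5y] zero: DF = P = 1183/1250 ≈ 0.946400
step 6 [3y] swap r/2=597/57827: DF=(1 − 597/57827·(0.986200+0.980600+0.967800+0.961400+0.946400))/(1+597/57827) = 9403/10000 ≈ 0.940300
step 7 [3.5y] swap r/2=953/66874: DF=(1 − 953/66874·(0.986200+0.980600+0.967800+0.961400+0.946400+0.940300))/(1+953/66874) = 9047/10000 ≈ 0.904700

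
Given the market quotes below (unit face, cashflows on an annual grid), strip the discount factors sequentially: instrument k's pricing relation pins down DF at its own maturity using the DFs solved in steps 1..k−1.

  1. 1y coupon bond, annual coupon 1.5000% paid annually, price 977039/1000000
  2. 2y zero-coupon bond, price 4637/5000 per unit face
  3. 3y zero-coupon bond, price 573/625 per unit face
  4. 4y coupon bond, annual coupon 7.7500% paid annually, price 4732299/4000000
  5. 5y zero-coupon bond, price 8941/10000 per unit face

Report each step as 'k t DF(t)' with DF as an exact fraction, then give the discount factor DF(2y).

step 1 [1y] bond c/1=3/200: DF=(977039/1000000 − 3/200·(0))/(1+3/200) = 4813/5000 ≈ 0.962600
step 2 [2y] zero: DF = P = 4637/5000 ≈ 0.927400
step 3 [3y] zero: DF = P = 573/625 ≈ 0.916800
step 4 [4y] bond c/1=31/400: DF=(4732299/4000000 − 31/400·(0.962600+0.927400+0.916800))/(1+31/400) = 8961/10000 ≈ 0.896100
step 5 [5y] zero: DF = P = 8941/10000 ≈ 0.894100

1 1 4813/5000
2 2 4637/5000
3 3 573/625
4 4 8961/10000
5 5 8941/10000
DF(2y) = 4637/5000 ≈ 0.927400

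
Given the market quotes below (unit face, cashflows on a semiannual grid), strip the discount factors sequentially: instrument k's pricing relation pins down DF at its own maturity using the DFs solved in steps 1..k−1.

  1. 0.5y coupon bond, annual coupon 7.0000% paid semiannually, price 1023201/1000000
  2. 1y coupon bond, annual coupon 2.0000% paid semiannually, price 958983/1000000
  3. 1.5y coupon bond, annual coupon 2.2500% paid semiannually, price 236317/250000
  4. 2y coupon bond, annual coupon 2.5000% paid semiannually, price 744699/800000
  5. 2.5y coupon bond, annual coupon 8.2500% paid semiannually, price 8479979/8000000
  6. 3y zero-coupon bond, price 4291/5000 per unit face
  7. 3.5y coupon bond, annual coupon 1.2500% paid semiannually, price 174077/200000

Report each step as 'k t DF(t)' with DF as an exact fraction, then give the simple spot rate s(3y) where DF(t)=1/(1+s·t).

1 1/2 4943/5000
2 1 9397/10000
3 3/2 9133/10000
4 2 8843/10000
5 5/2 544/625
6 3 4291/5000
7 7/2 8311/10000
s(3y) = (1/(4291/5000) − 1)/(3) = 709/12873 ≈ 5.5077%

step 1 [0.5y] bond c/2=7/200: DF=(1023201/1000000 − 7/200·(0))/(1+7/200) = 4943/5000 ≈ 0.988600
step 2 [1y] bond c/2=1/100: DF=(958983/1000000 − 1/100·(0.988600))/(1+1/100) = 9397/10000 ≈ 0.939700
step 3 [1.5y] bond c/2=9/800: DF=(236317/250000 − 9/800·(0.988600+0.939700))/(1+9/800) = 9133/10000 ≈ 0.913300
step 4 [2y] bond c/2=1/80: DF=(744699/800000 − 1/80·(0.988600+0.939700+0.913300))/(1+1/80) = 8843/10000 ≈ 0.884300
step 5 [2.5y] bond c/2=33/800: DF=(8479979/8000000 − 33/800·(0.988600+0.939700+0.913300+0.884300))/(1+33/800) = 544/625 ≈ 0.870400
step 6 [3y] zero: DF = P = 4291/5000 ≈ 0.858200
step 7 [3.5y] bond c/2=1/160: DF=(174077/200000 − 1/160·(0.988600+0.939700+0.913300+0.884300+0.870400+0.858200))/(1+1/160) = 8311/10000 ≈ 0.831100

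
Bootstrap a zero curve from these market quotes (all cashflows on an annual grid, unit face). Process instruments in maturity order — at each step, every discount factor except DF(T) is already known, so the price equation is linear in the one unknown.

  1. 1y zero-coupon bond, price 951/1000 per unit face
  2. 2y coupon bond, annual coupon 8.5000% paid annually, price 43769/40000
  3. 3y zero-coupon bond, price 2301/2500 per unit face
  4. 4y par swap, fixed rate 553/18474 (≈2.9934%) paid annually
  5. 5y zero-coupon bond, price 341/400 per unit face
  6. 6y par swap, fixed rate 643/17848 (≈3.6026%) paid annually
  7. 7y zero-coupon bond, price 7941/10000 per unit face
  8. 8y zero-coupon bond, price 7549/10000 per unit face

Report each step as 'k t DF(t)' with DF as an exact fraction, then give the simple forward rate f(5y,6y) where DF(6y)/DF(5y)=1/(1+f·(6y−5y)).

step 1 [1y] zero: DF = P = 951/1000 ≈ 0.951000
step 2 [2y] bond c/1=17/200: DF=(43769/40000 − 17/200·(0.951000))/(1+17/200) = 467/500 ≈ 0.934000
step 3 [3y] zero: DF = P = 2301/2500 ≈ 0.920400
step 4 [4y] swap r/1=553/18474: DF=(1 − 553/18474·(0.951000+0.934000+0.920400))/(1+553/18474) = 4447/5000 ≈ 0.889400
step 5 [5y] zero: DF = P = 341/400 ≈ 0.852500
step 6 [6y] swap r/1=643/17848: DF=(1 − 643/17848·(0.951000+0.934000+0.920400+0.889400+0.852500))/(1+643/17848) = 8071/10000 ≈ 0.807100
step 7 [7y] zero: DF = P = 7941/10000 ≈ 0.794100
step 8 [8y] zero: DF = P = 7549/10000 ≈ 0.754900

1 1 951/1000
2 2 467/500
3 3 2301/2500
4 4 4447/5000
5 5 341/400
6 6 8071/10000
7 7 7941/10000
8 8 7549/10000
f(5y,6y) = ((341/400)/(8071/10000) − 1)/(1) = 454/8071 ≈ 5.6251%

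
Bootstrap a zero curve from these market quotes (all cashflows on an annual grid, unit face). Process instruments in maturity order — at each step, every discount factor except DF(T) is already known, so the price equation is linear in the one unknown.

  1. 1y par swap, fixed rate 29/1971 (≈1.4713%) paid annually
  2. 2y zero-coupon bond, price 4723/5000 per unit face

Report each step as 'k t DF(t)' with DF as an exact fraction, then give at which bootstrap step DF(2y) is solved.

1 1 1971/2000
2 2 4723/5000
DF(2y) is solved at step 2

step 1 [1y] swap r/1=29/1971: DF=(1 − 29/1971·(0))/(1+29/1971) = 1971/2000 ≈ 0.985500
step 2 [2y] zero: DF = P = 4723/5000 ≈ 0.944600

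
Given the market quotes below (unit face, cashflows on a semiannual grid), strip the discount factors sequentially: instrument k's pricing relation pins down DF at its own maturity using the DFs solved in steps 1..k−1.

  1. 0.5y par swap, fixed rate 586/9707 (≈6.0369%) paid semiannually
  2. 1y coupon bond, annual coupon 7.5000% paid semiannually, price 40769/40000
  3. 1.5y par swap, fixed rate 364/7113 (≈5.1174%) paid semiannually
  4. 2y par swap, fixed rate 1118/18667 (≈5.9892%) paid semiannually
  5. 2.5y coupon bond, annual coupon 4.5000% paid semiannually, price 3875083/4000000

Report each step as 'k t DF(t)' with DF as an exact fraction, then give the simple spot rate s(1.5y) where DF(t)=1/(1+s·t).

step 1 [0.5y] swap r/2=293/9707: DF=(1 − 293/9707·(0))/(1+293/9707) = 9707/10000 ≈ 0.970700
step 2 [1y] bond c/2=3/80: DF=(40769/40000 − 3/80·(0.970700))/(1+3/80) = 9473/10000 ≈ 0.947300
step 3 [1.5y] swap r/2=182/7113: DF=(1 − 182/7113·(0.970700+0.947300))/(1+182/7113) = 1159/1250 ≈ 0.927200
step 4 [2y] swap r/2=559/18667: DF=(1 − 559/18667·(0.970700+0.947300+0.927200))/(1+559/18667) = 4441/5000 ≈ 0.888200
step 5 [2.5y] bond c/2=9/400: DF=(3875083/4000000 − 9/400·(0.970700+0.947300+0.927200+0.888200))/(1+9/400) = 8653/10000 ≈ 0.865300

1 1/2 9707/10000
2 1 9473/10000
3 3/2 1159/1250
4 2 4441/5000
5 5/2 8653/10000
s(1.5y) = (1/(1159/1250) − 1)/(3/2) = 182/3477 ≈ 5.2344%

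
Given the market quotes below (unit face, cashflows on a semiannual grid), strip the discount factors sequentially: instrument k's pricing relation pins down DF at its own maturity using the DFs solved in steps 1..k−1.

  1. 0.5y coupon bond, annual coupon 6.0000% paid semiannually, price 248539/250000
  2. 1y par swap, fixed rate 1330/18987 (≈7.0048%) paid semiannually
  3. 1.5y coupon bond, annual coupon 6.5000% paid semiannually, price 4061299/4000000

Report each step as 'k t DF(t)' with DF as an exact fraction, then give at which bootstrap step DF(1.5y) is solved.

1 1/2 2413/2500
2 1 1867/2000
3 3/2 2309/2500
DF(1.5y) is solved at step 3

step 1 [0.5y] bond c/2=3/100: DF=(248539/250000 − 3/100·(0))/(1+3/100) = 2413/2500 ≈ 0.965200
step 2 [1y] swap r/2=665/18987: DF=(1 − 665/18987·(0.965200))/(1+665/18987) = 1867/2000 ≈ 0.933500
step 3 [1.5y] bond c/2=13/400: DF=(4061299/4000000 − 13/400·(0.965200+0.933500))/(1+13/400) = 2309/2500 ≈ 0.923600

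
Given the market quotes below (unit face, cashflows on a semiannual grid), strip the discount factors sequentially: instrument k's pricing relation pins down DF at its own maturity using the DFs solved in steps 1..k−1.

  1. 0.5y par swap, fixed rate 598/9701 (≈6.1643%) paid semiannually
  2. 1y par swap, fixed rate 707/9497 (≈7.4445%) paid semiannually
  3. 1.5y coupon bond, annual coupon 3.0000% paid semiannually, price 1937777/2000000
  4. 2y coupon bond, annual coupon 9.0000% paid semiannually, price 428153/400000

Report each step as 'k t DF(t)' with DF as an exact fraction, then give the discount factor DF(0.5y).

1 1/2 9701/10000
2 1 9293/10000
3 3/2 1853/2000
4 2 4513/5000
DF(0.5y) = 9701/10000 ≈ 0.970100

step 1 [0.5y] swap r/2=299/9701: DF=(1 − 299/9701·(0))/(1+299/9701) = 9701/10000 ≈ 0.970100
step 2 [1y] swap r/2=707/18994: DF=(1 − 707/18994·(0.970100))/(1+707/18994) = 9293/10000 ≈ 0.929300
step 3 [1.5y] bond c/2=3/200: DF=(1937777/2000000 − 3/200·(0.970100+0.929300))/(1+3/200) = 1853/2000 ≈ 0.926500
step 4 [2y] bond c/2=9/200: DF=(428153/400000 − 9/200·(0.970100+0.929300+0.926500))/(1+9/200) = 4513/5000 ≈ 0.902600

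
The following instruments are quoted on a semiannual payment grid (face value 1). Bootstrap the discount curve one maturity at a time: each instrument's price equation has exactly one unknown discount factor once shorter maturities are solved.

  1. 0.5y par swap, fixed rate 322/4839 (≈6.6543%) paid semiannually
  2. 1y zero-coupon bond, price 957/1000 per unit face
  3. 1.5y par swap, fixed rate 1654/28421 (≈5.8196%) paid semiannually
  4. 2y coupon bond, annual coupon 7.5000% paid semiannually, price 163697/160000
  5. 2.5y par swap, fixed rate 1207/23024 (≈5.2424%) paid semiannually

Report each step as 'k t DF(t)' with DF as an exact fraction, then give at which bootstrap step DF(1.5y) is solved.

1 1/2 4839/5000
2 1 957/1000
3 3/2 9173/10000
4 2 4417/5000
5 5/2 8793/10000
DF(1.5y) is solved at step 3

step 1 [0.5y] swap r/2=161/4839: DF=(1 − 161/4839·(0))/(1+161/4839) = 4839/5000 ≈ 0.967800
step 2 [1y] zero: DF = P = 957/1000 ≈ 0.957000
step 3 [1.5y] swap r/2=827/28421: DF=(1 − 827/28421·(0.967800+0.957000))/(1+827/28421) = 9173/10000 ≈ 0.917300
step 4 [2y] bond c/2=3/80: DF=(163697/160000 − 3/80·(0.967800+0.957000+0.917300))/(1+3/80) = 4417/5000 ≈ 0.883400
step 5 [2.5y] swap r/2=1207/46048: DF=(1 − 1207/46048·(0.967800+0.957000+0.917300+0.883400))/(1+1207/46048) = 8793/10000 ≈ 0.879300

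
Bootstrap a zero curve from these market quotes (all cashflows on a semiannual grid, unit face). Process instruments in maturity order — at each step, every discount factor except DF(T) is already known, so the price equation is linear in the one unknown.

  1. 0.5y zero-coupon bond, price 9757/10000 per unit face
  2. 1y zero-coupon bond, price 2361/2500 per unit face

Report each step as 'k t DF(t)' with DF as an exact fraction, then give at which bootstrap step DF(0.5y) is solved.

step 1 [0.5y] zero: DF = P = 9757/10000 ≈ 0.975700
step 2 [1y] zero: DF = P = 2361/2500 ≈ 0.944400

1 1/2 9757/10000
2 1 2361/2500
DF(0.5y) is solved at step 1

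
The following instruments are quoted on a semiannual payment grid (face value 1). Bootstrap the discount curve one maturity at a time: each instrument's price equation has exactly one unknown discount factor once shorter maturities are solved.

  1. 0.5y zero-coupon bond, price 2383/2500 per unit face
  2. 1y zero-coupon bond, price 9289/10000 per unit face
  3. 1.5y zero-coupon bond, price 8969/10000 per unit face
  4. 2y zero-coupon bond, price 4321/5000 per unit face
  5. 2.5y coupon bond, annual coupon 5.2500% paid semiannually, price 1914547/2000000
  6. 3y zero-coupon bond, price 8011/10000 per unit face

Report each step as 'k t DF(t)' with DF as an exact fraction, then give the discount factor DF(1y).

1 1/2 2383/2500
2 1 9289/10000
3 3/2 8969/10000
4 2 4321/5000
5 5/2 2099/2500
6 3 8011/10000
DF(1y) = 9289/10000 ≈ 0.928900

step 1 [0.5y] zero: DF = P = 2383/2500 ≈ 0.953200
step 2 [1y] zero: DF = P = 9289/10000 ≈ 0.928900
step 3 [1.5y] zero: DF = P = 8969/10000 ≈ 0.896900
step 4 [2y] zero: DF = P = 4321/5000 ≈ 0.864200
step 5 [2.5y] bond c/2=21/800: DF=(1914547/2000000 − 21/800·(0.953200+0.928900+0.896900+0.864200))/(1+21/800) = 2099/2500 ≈ 0.839600
step 6 [3y] zero: DF = P = 8011/10000 ≈ 0.801100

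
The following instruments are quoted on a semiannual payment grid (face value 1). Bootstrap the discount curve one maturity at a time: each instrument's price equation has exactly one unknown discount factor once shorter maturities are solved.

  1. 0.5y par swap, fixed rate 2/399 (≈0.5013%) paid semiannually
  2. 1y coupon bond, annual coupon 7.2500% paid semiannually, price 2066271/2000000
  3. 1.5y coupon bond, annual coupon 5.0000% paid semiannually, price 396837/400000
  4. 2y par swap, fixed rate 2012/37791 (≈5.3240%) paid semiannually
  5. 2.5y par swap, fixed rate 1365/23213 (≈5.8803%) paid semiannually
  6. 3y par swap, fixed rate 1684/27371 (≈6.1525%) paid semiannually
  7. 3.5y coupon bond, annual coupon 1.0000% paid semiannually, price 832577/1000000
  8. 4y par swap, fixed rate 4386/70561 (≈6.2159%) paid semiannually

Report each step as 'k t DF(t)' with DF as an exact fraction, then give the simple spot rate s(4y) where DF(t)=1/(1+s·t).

step 1 [0.5y] swap r/2=1/399: DF=(1 − 1/399·(0))/(1+1/399) = 399/400 ≈ 0.997500
step 2 [1y] bond c/2=29/800: DF=(2066271/2000000 − 29/800·(0.997500))/(1+29/800) = 9621/10000 ≈ 0.962100
step 3 [1.5y] bond c/2=1/40: DF=(396837/400000 − 1/40·(0.997500+0.962100))/(1+1/40) = 9201/10000 ≈ 0.920100
step 4 [2y] swap r/2=1006/37791: DF=(1 − 1006/37791·(0.997500+0.962100+0.920100))/(1+1006/37791) = 4497/5000 ≈ 0.899400
step 5 [2.5y] swap r/2=1365/46426: DF=(1 − 1365/46426·(0.997500+0.962100+0.920100+0.899400))/(1+1365/46426) = 1727/2000 ≈ 0.863500
step 6 [3y] swap r/2=842/27371: DF=(1 − 842/27371·(0.997500+0.962100+0.920100+0.899400+0.863500))/(1+842/27371) = 2079/2500 ≈ 0.831600
step 7 [3.5y] bond c/2=1/200: DF=(832577/1000000 − 1/200·(0.997500+0.962100+0.920100+0.899400+0.863500+0.831600))/(1+1/200) = 2003/2500 ≈ 0.801200
step 8 [4y] swap r/2=2193/70561: DF=(1 − 2193/70561·(0.997500+0.962100+0.920100+0.899400+0.863500+0.831600+0.801200))/(1+2193/70561) = 7807/10000 ≈ 0.780700

1 1/2 399/400
2 1 9621/10000
3 3/2 9201/10000
4 2 4497/5000
5 5/2 1727/2000
6 3 2079/2500
7 7/2 2003/2500
8 4 7807/10000
s(4y) = (1/(7807/10000) − 1)/(4) = 2193/31228 ≈ 7.0225%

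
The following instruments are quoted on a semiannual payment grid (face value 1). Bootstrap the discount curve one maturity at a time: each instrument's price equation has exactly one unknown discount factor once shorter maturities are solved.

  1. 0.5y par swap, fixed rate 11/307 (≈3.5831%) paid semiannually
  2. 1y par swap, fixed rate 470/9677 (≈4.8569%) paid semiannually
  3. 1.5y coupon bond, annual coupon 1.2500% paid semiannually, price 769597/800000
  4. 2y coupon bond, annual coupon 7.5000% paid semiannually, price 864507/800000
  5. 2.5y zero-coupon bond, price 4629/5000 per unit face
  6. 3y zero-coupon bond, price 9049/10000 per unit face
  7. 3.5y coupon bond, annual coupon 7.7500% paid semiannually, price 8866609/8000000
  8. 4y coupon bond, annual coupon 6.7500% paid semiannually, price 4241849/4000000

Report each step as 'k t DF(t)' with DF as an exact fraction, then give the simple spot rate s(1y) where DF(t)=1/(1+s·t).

step 1 [0.5y] swap r/2=11/614: DF=(1 − 11/614·(0))/(1+11/614) = 614/625 ≈ 0.982400
step 2 [1y] swap r/2=235/9677: DF=(1 − 235/9677·(0.982400))/(1+235/9677) = 953/1000 ≈ 0.953000
step 3 [1.5y] bond c/2=1/160: DF=(769597/800000 − 1/160·(0.982400+0.953000))/(1+1/160) = 118/125 ≈ 0.944000
step 4 [2y] bond c/2=3/80: DF=(864507/800000 − 3/80·(0.982400+0.953000+0.944000))/(1+3/80) = 15/16 ≈ 0.937500
step 5 [2.5y] zero: DF = P = 4629/5000 ≈ 0.925800
step 6 [3y] zero: DF = P = 9049/10000 ≈ 0.904900
step 7 [3.5y] bond c/2=31/800: DF=(8866609/8000000 − 31/800·(0.982400+0.953000+0.944000+0.937500+0.925800+0.904900))/(1+31/800) = 8563/10000 ≈ 0.856300
step 8 [4y] bond c/2=27/800: DF=(4241849/4000000 − 27/800·(0.982400+0.953000+0.944000+0.937500+0.925800+0.904900+0.856300))/(1+27/800) = 1627/2000 ≈ 0.813500

1 1/2 614/625
2 1 953/1000
3 3/2 118/125
4 2 15/16
5 5/2 4629/5000
6 3 9049/10000
7 7/2 8563/10000
8 4 1627/2000
s(1y) = (1/(953/1000) − 1)/(1) = 47/953 ≈ 4.9318%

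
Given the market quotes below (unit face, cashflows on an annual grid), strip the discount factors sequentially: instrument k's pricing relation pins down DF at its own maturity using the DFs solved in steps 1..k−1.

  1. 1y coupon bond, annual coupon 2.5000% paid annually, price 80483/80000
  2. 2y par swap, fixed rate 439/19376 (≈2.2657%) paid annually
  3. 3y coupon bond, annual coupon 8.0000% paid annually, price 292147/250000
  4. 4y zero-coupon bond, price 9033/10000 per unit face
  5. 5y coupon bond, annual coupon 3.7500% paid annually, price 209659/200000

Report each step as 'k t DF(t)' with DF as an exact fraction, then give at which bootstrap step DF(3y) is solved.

step 1 [1y] bond c/1=1/40: DF=(80483/80000 − 1/40·(0))/(1+1/40) = 1963/2000 ≈ 0.981500
step 2 [2y] swap r/1=439/19376: DF=(1 − 439/19376·(0.981500))/(1+439/19376) = 9561/10000 ≈ 0.956100
step 3 [3y] bond c/1=2/25: DF=(292147/250000 − 2/25·(0.981500+0.956100))/(1+2/25) = 1877/2000 ≈ 0.938500
step 4 [4y] zero: DF = P = 9033/10000 ≈ 0.903300
step 5 [5y] bond c/1=3/80: DF=(209659/200000 − 3/80·(0.981500+0.956100+0.938500+0.903300))/(1+3/80) = 4369/5000 ≈ 0.873800

1 1 1963/2000
2 2 9561/10000
3 3 1877/2000
4 4 9033/10000
5 5 4369/5000
DF(3y) is solved at step 3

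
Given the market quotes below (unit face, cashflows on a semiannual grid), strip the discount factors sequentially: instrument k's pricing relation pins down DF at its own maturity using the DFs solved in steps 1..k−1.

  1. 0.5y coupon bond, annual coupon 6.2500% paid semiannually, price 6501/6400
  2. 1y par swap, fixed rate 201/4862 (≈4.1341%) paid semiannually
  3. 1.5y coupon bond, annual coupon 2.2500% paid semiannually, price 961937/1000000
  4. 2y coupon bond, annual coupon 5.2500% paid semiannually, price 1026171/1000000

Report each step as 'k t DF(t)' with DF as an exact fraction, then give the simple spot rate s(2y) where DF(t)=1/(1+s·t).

step 1 [0.5y] bond c/2=1/32: DF=(6501/6400 − 1/32·(0))/(1+1/32) = 197/200 ≈ 0.985000
step 2 [1y] swap r/2=201/9724: DF=(1 − 201/9724·(0.985000))/(1+201/9724) = 4799/5000 ≈ 0.959800
step 3 [1.5y] bond c/2=9/800: DF=(961937/1000000 − 9/800·(0.985000+0.959800))/(1+9/800) = 581/625 ≈ 0.929600
step 4 [2y] bond c/2=21/800: DF=(1026171/1000000 − 21/800·(0.985000+0.959800+0.929600))/(1+21/800) = 579/625 ≈ 0.926400

1 1/2 197/200
2 1 4799/5000
3 3/2 581/625
4 2 579/625
s(2y) = (1/(579/625) − 1)/(2) = 23/579 ≈ 3.9724%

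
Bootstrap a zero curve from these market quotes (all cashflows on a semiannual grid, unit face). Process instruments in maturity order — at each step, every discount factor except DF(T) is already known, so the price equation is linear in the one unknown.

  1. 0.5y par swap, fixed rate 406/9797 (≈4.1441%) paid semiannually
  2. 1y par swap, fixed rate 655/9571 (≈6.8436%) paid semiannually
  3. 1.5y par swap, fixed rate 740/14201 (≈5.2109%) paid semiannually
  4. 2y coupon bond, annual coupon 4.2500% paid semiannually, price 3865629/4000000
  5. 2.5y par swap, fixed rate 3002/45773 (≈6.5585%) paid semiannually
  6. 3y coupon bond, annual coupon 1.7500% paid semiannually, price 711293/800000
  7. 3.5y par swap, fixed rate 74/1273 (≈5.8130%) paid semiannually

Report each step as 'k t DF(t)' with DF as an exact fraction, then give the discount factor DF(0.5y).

1 1/2 9797/10000
2 1 1869/2000
3 3/2 463/500
4 2 1109/1250
5 5/2 8499/10000
6 3 8417/10000
7 7/2 8187/10000
DF(0.5y) = 9797/10000 ≈ 0.979700

step 1 [0.5y] swap r/2=203/9797: DF=(1 − 203/9797·(0))/(1+203/9797) = 9797/10000 ≈ 0.979700
step 2 [1y] swap r/2=655/19142: DF=(1 − 655/19142·(0.979700))/(1+655/19142) = 1869/2000 ≈ 0.934500
step 3 [1.5y] swap r/2=370/14201: DF=(1 − 370/14201·(0.979700+0.934500))/(1+370/14201) = 463/500 ≈ 0.926000
step 4 [2y] bond c/2=17/800: DF=(3865629/4000000 − 17/800·(0.979700+0.934500+0.926000))/(1+17/800) = 1109/1250 ≈ 0.887200
step 5 [2.5y] swap r/2=1501/45773: DF=(1 − 1501/45773·(0.979700+0.934500+0.926000+0.887200))/(1+1501/45773) = 8499/10000 ≈ 0.849900
step 6 [3y] bond c/2=7/800: DF=(711293/800000 − 7/800·(0.979700+0.934500+0.926000+0.887200+0.849900))/(1+7/800) = 8417/10000 ≈ 0.841700
step 7 [3.5y] swap r/2=37/1273: DF=(1 − 37/1273·(0.979700+0.934500+0.926000+0.887200+0.849900+0.841700))/(1+37/1273) = 8187/10000 ≈ 0.818700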